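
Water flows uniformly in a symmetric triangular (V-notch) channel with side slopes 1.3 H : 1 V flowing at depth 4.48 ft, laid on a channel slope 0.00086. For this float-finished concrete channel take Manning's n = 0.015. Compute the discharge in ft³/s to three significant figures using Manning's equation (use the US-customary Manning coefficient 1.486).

111 ft³/s

A = z·y² = 1.3×4.48² = 26.09 ft²
P = 2y√(1+z²) = 2×4.48×√(1+1.3²) = 14.70 ft
R = A/P = 26.09/14.70 = 1.775 ft
Q = (1.486/n)·A·R^(2/3)·S^(1/2) = (1.486/0.015) × 26.09 × 1.775^(2/3) × 0.00086^(1/2) = 111.1 ft³/s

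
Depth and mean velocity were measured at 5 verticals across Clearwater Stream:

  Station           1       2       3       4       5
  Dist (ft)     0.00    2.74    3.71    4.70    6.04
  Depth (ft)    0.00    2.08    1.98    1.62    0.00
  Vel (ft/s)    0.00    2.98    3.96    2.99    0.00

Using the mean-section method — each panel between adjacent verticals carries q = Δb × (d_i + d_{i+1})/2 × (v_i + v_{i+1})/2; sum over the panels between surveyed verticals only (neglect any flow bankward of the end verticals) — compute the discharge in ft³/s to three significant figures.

Panel 1-2: Δb = 2.74 ft, d̄ = (0.00+2.08)/2 = 1.04, v̄ = (0.00+2.98)/2 = 1.49 → q = 2.74×1.04×1.49 = 4.246 ft³/s
Panel 2-3: Δb = 0.97 ft, d̄ = (2.08+1.98)/2 = 2.03, v̄ = (2.98+3.96)/2 = 3.47 → q = 0.97×2.03×3.47 = 6.833 ft³/s
Panel 3-4: Δb = 0.99 ft, d̄ = (1.98+1.62)/2 = 1.8, v̄ = (3.96+2.99)/2 = 3.475 → q = 0.99×1.8×3.475 = 6.192 ft³/s
Panel 4-5: Δb = 1.34 ft, d̄ = (1.62+0.00)/2 = 0.81, v̄ = (2.99+0.00)/2 = 1.495 → q = 1.34×0.81×1.495 = 1.623 ft³/s
Q = Σ q = 18.89 ft³/s

18.9 ft³/s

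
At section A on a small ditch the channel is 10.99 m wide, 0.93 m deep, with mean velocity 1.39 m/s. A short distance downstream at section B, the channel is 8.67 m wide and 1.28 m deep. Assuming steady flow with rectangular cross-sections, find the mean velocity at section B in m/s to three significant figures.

1.28 m/s

Q = A₁V₁ = (10.99×0.93) × 1.39 = 14.21 m³/s
A₂ = 8.67 × 1.28 = 11.10 m²
V₂ = Q/A₂ = 14.21/11.10 = 1.280 m/s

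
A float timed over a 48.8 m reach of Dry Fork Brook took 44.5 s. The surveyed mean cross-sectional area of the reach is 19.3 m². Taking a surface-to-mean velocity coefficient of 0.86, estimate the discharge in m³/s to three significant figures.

v_surface = L / t̄ = 48.8 / 44.5 = 1.097 m/s
v_mean = 0.86 × 1.097 = 0.9431 m/s
Q = A × v_mean = 19.3 × 0.9431 = 18.20 m³/s

18.2 m³/s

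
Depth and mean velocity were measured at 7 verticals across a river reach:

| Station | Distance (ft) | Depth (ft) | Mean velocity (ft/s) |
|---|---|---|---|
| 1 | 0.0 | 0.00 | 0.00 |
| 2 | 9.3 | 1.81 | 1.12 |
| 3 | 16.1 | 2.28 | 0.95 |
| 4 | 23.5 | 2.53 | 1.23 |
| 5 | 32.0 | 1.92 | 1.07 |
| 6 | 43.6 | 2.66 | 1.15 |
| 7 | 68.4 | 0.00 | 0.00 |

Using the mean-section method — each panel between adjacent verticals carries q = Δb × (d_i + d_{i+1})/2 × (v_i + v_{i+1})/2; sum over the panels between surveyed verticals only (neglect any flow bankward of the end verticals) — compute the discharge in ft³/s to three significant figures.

Panel 1-2: Δb = 9.3 ft, d̄ = (0.00+1.81)/2 = 0.905, v̄ = (0.00+1.12)/2 = 0.56 → q = 9.3×0.905×0.56 = 4.713 ft³/s
Panel 2-3: Δb = 6.8 ft, d̄ = (1.81+2.28)/2 = 2.045, v̄ = (1.12+0.95)/2 = 1.035 → q = 6.8×2.045×1.035 = 14.39 ft³/s
Panel 3-4: Δb = 7.4 ft, d̄ = (2.28+2.53)/2 = 2.405, v̄ = (0.95+1.23)/2 = 1.09 → q = 7.4×2.405×1.09 = 19.40 ft³/s
Panel 4-5: Δb = 8.5 ft, d̄ = (2.53+1.92)/2 = 2.225, v̄ = (1.23+1.07)/2 = 1.15 → q = 8.5×2.225×1.15 = 21.75 ft³/s
Panel 5-6: Δb = 11.6 ft, d̄ = (1.92+2.66)/2 = 2.29, v̄ = (1.07+1.15)/2 = 1.11 → q = 11.6×2.29×1.11 = 29.49 ft³/s
Panel 6-7: Δb = 24.8 ft, d̄ = (2.66+0.00)/2 = 1.33, v̄ = (1.15+0.00)/2 = 0.575 → q = 24.8×1.33×0.575 = 18.97 ft³/s
Q = Σ q = 108.7 ft³/s

109 ft³/s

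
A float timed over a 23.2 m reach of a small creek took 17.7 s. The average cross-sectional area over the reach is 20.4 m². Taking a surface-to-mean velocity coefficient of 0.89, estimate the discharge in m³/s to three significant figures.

23.8 m³/s

v_surface = L / t̄ = 23.2 / 17.7 = 1.311 m/s
v_mean = 0.89 × 1.311 = 1.167 m/s
Q = A × v_mean = 20.4 × 1.167 = 23.80 m³/s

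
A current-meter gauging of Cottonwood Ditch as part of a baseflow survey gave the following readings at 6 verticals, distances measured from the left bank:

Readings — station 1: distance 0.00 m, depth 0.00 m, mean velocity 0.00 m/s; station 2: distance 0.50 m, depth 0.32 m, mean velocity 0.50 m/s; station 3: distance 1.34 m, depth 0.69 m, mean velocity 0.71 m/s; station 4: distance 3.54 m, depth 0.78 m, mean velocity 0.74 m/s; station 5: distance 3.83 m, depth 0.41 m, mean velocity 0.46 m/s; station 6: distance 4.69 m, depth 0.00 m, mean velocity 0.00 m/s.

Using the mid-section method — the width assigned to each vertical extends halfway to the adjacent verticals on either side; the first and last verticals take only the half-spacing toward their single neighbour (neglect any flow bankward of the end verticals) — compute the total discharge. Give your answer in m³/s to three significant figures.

1.68 m³/s

w_2 = (1.34 − 0.00)/2 = 0.67 m; q_2 = 0.50 × 0.32 × 0.67 = 0.1072 m³/s
w_3 = (3.54 − 0.50)/2 = 1.52 m; q_3 = 0.71 × 0.69 × 1.52 = 0.7446 m³/s
w_4 = (3.83 − 1.34)/2 = 1.245 m; q_4 = 0.74 × 0.78 × 1.245 = 0.7186 m³/s
w_5 = (4.69 − 3.54)/2 = 0.575 m; q_5 = 0.46 × 0.41 × 0.575 = 0.1084 m³/s
Stations 1, 6 contribute zero (depth or velocity is 0).
Q = Σ qᵢ = 1.679 m³/s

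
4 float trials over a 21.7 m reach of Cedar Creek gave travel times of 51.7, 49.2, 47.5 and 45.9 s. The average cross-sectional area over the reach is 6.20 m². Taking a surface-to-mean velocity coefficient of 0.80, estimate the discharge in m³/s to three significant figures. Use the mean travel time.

2.22 m³/s

t̄ = (51.7 + 49.2 + 47.5 + 45.9) / 4 = 48.575 s
v_surface = L / t̄ = 21.7 / 48.575 = 0.4467 m/s
v_mean = 0.80 × 0.4467 = 0.3574 m/s
Q = A × v_mean = 6.20 × 0.3574 = 2.216 m³/s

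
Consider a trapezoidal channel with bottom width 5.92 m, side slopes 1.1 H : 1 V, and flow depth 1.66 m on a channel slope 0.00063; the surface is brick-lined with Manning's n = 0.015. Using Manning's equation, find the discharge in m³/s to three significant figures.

24.1 m³/s

A = (b + z·y)·y = (5.92 + 1.1×1.66)×1.66 = 12.86 m²
P = b + 2y√(1+z²) = 5.92 + 2×1.66×√(1+1.1²) = 10.86 m
R = A/P = 12.86/10.86 = 1.184 m
Q = (1/n)·A·R^(2/3)·S^(1/2) = (1/0.015) × 12.86 × 1.184^(2/3) × 0.00063^(1/2) = 24.09 m³/s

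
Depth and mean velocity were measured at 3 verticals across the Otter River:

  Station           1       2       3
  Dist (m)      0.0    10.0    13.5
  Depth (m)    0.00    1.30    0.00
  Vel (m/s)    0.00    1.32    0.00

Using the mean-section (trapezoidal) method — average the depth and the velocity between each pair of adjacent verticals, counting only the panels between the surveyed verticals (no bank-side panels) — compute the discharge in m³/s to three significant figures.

5.79 m³/s

Panel 1-2: Δb = 10 m, d̄ = (0.00+1.30)/2 = 0.65, v̄ = (0.00+1.32)/2 = 0.66 → q = 10×0.65×0.66 = 4.290 m³/s
Panel 2-3: Δb = 3.5 m, d̄ = (1.30+0.00)/2 = 0.65, v̄ = (1.32+0.00)/2 = 0.66 → q = 3.5×0.65×0.66 = 1.502 m³/s
Q = Σ q = 5.792 m³/s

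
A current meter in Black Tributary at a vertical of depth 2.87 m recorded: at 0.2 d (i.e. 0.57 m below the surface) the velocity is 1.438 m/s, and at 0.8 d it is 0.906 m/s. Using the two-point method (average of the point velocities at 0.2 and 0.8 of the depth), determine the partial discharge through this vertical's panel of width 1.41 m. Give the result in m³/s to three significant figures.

4.74 m³/s

v̄ = (1.438 + 0.906) / 2 = 1.172 m/s
q = v̄ × d × w = 1.172 × 2.87 × 1.41 = 4.743 m³/s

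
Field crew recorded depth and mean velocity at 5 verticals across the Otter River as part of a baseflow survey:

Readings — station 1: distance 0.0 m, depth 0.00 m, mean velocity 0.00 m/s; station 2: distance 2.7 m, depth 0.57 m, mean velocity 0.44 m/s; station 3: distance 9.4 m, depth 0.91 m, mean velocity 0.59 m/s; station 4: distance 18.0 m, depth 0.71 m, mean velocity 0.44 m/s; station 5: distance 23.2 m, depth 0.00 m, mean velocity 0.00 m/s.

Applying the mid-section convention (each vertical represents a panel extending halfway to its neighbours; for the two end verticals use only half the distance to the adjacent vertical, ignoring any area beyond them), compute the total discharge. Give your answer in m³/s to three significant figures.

7.44 m³/s

w_2 = (9.4 − 0.0)/2 = 4.7 m; q_2 = 0.44 × 0.57 × 4.7 = 1.179 m³/s
w_3 = (18.0 − 2.7)/2 = 7.65 m; q_3 = 0.59 × 0.91 × 7.65 = 4.107 m³/s
w_4 = (23.2 − 9.4)/2 = 6.9 m; q_4 = 0.44 × 0.71 × 6.9 = 2.156 m³/s
Stations 1, 5 contribute zero (depth or velocity is 0).
Q = Σ qᵢ = 7.442 m³/s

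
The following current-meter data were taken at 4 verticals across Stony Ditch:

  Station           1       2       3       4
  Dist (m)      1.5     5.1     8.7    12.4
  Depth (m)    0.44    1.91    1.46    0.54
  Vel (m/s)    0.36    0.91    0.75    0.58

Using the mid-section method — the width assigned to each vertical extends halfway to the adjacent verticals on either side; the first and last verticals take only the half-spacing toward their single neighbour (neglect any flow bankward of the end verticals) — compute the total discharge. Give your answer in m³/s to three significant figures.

11.1 m³/s

w_1 = (5.1 − 1.5)/2 = 1.8 m; q_1 = 0.36 × 0.44 × 1.8 = 0.2851 m³/s
w_2 = (8.7 − 1.5)/2 = 3.6 m; q_2 = 0.91 × 1.91 × 3.6 = 6.257 m³/s
w_3 = (12.4 − 5.1)/2 = 3.65 m; q_3 = 0.75 × 1.46 × 3.65 = 3.997 m³/s
w_4 = (12.4 − 8.7)/2 = 1.85 m; q_4 = 0.58 × 0.54 × 1.85 = 0.5794 m³/s
Q = Σ qᵢ = 11.12 m³/s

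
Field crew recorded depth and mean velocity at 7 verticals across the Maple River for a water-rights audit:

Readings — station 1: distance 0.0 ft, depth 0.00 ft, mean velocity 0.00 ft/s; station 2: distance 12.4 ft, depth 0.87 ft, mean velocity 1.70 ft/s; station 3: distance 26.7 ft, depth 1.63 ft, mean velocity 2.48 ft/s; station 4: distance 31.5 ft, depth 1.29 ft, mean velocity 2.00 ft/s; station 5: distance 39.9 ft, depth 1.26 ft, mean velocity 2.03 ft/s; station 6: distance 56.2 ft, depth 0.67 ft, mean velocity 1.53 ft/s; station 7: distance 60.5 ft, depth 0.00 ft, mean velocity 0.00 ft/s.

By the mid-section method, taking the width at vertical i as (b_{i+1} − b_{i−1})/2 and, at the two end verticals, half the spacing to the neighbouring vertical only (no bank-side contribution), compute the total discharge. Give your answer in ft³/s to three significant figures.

w_2 = (26.7 − 0.0)/2 = 13.35 ft; q_2 = 1.70 × 0.87 × 13.35 = 19.74 ft³/s
w_3 = (31.5 − 12.4)/2 = 9.55 ft; q_3 = 2.48 × 1.63 × 9.55 = 38.60 ft³/s
w_4 = (39.9 − 26.7)/2 = 6.6 ft; q_4 = 2.00 × 1.29 × 6.6 = 17.03 ft³/s
w_5 = (56.2 − 31.5)/2 = 12.35 ft; q_5 = 2.03 × 1.26 × 12.35 = 31.59 ft³/s
w_6 = (60.5 − 39.9)/2 = 10.3 ft; q_6 = 1.53 × 0.67 × 10.3 = 10.56 ft³/s
Stations 1, 7 contribute zero (depth or velocity is 0).
Q = Σ qᵢ = 117.5 ft³/s

118 ft³/s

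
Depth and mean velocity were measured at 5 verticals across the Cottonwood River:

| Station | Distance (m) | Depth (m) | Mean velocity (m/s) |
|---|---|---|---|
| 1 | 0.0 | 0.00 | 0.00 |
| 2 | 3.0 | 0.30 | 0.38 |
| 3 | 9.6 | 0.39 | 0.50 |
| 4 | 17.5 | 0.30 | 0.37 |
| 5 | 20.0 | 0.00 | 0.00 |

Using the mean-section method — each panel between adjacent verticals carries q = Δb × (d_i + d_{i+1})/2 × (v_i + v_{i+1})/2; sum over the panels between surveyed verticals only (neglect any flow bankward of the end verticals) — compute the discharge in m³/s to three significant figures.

2.34 m³/s

Panel 1-2: Δb = 3 m, d̄ = (0.00+0.30)/2 = 0.15, v̄ = (0.00+0.38)/2 = 0.19 → q = 3×0.15×0.19 = 0.08550 m³/s
Panel 2-3: Δb = 6.6 m, d̄ = (0.30+0.39)/2 = 0.345, v̄ = (0.38+0.50)/2 = 0.44 → q = 6.6×0.345×0.44 = 1.002 m³/s
Panel 3-4: Δb = 7.9 m, d̄ = (0.39+0.30)/2 = 0.345, v̄ = (0.50+0.37)/2 = 0.435 → q = 7.9×0.345×0.435 = 1.186 m³/s
Panel 4-5: Δb = 2.5 m, d̄ = (0.30+0.00)/2 = 0.15, v̄ = (0.37+0.00)/2 = 0.185 → q = 2.5×0.15×0.185 = 0.06938 m³/s
Q = Σ q = 2.342 m³/s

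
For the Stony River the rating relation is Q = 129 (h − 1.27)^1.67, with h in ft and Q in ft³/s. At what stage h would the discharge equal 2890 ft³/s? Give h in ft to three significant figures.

h − h₀ = (Q/C)^(1/b) = (2890/129)^(1/1.67) = 6.435 ft
h = 1.27 + 6.435 = 7.705 ft

7.71 ft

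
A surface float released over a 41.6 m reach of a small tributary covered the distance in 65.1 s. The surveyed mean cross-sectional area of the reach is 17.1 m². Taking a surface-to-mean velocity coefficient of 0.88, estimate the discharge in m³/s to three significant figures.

v_surface = L / t̄ = 41.6 / 65.1 = 0.6390 m/s
v_mean = 0.88 × 0.6390 = 0.5623 m/s
Q = A × v_mean = 17.1 × 0.5623 = 9.616 m³/s

9.62 m³/s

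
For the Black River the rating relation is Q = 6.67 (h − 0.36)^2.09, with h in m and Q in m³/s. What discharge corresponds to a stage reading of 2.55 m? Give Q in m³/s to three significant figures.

34.3 m³/s

Q = 6.67 × (2.55 − 0.36)^2.09 = 6.67 × 2.19^2.09 = 34.33 m³/s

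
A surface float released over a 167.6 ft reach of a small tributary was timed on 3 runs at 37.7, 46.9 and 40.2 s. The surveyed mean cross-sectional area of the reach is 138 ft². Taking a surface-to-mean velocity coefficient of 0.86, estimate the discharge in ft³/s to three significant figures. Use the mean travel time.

478 ft³/s

t̄ = (37.7 + 46.9 + 40.2) / 3 = 41.6 s
v_surface = L / t̄ = 167.6 / 41.6 = 4.029 ft/s
v_mean = 0.86 × 4.029 = 3.465 ft/s
Q = A × v_mean = 138 × 3.465 = 478.1 ft³/s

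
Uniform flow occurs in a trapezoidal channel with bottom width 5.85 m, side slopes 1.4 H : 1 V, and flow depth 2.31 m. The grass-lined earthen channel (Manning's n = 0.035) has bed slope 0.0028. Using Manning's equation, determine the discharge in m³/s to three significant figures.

A = (b + z·y)·y = (5.85 + 1.4×2.31)×2.31 = 20.98 m²
P = b + 2y√(1+z²) = 5.85 + 2×2.31×√(1+1.4²) = 13.80 m
R = A/P = 20.98/13.80 = 1.521 m
Q = (1/n)·A·R^(2/3)·S^(1/2) = (1/0.035) × 20.98 × 1.521^(2/3) × 0.0028^(1/2) = 41.95 m³/s

42.0 m³/s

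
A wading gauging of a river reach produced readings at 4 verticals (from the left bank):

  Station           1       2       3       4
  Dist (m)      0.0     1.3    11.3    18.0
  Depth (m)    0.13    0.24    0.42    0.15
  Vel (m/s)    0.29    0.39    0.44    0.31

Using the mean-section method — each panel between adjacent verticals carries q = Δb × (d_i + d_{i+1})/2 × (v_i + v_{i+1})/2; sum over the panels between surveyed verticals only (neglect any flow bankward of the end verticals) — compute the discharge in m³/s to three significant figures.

Panel 1-2: Δb = 1.3 m, d̄ = (0.13+0.24)/2 = 0.185, v̄ = (0.29+0.39)/2 = 0.34 → q = 1.3×0.185×0.34 = 0.08177 m³/s
Panel 2-3: Δb = 10 m, d̄ = (0.24+0.42)/2 = 0.33, v̄ = (0.39+0.44)/2 = 0.415 → q = 10×0.33×0.415 = 1.370 m³/s
Panel 3-4: Δb = 6.7 m, d̄ = (0.42+0.15)/2 = 0.285, v̄ = (0.44+0.31)/2 = 0.375 → q = 6.7×0.285×0.375 = 0.7161 m³/s
Q = Σ q = 2.167 m³/s

2.17 m³/s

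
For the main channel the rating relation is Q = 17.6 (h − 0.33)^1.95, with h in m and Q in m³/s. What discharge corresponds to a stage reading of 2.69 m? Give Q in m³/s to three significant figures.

Q = 17.6 × (2.69 − 0.33)^1.95 = 17.6 × 2.36^1.95 = 93.91 m³/s

93.9 m³/s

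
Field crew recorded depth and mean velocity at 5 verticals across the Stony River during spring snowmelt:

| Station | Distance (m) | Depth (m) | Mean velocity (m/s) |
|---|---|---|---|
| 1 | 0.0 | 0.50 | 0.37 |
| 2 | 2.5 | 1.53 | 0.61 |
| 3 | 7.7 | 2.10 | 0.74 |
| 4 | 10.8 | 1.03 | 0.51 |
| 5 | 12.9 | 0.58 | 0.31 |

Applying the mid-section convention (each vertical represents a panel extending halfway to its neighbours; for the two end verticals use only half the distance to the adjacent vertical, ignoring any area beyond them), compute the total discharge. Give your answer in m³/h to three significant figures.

42600 m³/h

w_1 = (2.5 − 0.0)/2 = 1.25 m; q_1 = 0.37 × 0.50 × 1.25 = 0.2313 m³/s
w_2 = (7.7 − 0.0)/2 = 3.85 m; q_2 = 0.61 × 1.53 × 3.85 = 3.593 m³/s
w_3 = (10.8 − 2.5)/2 = 4.15 m; q_3 = 0.74 × 2.10 × 4.15 = 6.449 m³/s
w_4 = (12.9 − 7.7)/2 = 2.6 m; q_4 = 0.51 × 1.03 × 2.6 = 1.366 m³/s
w_5 = (12.9 − 10.8)/2 = 1.05 m; q_5 = 0.31 × 0.58 × 1.05 = 0.1888 m³/s
Q = Σ qᵢ = 11.83 m³/s
= 11.83 × 3600 = 42580 m³/h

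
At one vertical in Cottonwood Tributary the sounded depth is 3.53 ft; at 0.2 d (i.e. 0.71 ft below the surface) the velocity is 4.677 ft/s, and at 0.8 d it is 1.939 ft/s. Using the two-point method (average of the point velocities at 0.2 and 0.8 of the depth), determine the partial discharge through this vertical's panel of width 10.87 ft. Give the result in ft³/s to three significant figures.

v̄ = (4.677 + 1.939) / 2 = 3.308 ft/s
q = v̄ × d × w = 3.308 × 3.53 × 10.87 = 126.9 ft³/s

127 ft³/s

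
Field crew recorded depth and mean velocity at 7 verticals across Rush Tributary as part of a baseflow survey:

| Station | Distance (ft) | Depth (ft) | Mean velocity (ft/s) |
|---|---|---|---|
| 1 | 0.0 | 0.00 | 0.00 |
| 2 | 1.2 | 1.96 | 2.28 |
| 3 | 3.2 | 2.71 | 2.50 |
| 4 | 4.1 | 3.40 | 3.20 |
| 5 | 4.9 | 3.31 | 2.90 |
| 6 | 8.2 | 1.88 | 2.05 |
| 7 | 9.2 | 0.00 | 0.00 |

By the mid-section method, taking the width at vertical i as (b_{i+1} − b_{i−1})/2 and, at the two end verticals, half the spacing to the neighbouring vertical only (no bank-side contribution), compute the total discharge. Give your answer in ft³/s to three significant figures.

54.2 ft³/s

w_2 = (3.2 − 0.0)/2 = 1.6 ft; q_2 = 2.28 × 1.96 × 1.6 = 7.150 ft³/s
w_3 = (4.1 − 1.2)/2 = 1.45 ft; q_3 = 2.50 × 2.71 × 1.45 = 9.824 ft³/s
w_4 = (4.9 − 3.2)/2 = 0.85 ft; q_4 = 3.20 × 3.40 × 0.85 = 9.248 ft³/s
w_5 = (8.2 − 4.1)/2 = 2.05 ft; q_5 = 2.90 × 3.31 × 2.05 = 19.68 ft³/s
w_6 = (9.2 − 4.9)/2 = 2.15 ft; q_6 = 2.05 × 1.88 × 2.15 = 8.286 ft³/s
Stations 1, 7 contribute zero (depth or velocity is 0).
Q = Σ qᵢ = 54.19 ft³/s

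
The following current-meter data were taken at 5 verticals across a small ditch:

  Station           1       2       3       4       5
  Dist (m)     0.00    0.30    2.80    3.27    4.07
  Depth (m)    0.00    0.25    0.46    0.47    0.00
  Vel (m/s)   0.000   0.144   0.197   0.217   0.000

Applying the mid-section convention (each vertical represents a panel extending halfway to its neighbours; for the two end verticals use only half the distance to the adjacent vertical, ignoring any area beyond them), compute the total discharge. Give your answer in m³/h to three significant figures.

w_2 = (2.80 − 0.00)/2 = 1.4 m; q_2 = 0.144 × 0.25 × 1.4 = 0.05040 m³/s
w_3 = (3.27 − 0.30)/2 = 1.485 m; q_3 = 0.197 × 0.46 × 1.485 = 0.1346 m³/s
w_4 = (4.07 − 2.80)/2 = 0.635 m; q_4 = 0.217 × 0.47 × 0.635 = 0.06476 m³/s
Stations 1, 5 contribute zero (depth or velocity is 0).
Q = Σ qᵢ = 0.2497 m³/s
= 0.2497 × 3600 = 899.0 m³/h

899 m³/h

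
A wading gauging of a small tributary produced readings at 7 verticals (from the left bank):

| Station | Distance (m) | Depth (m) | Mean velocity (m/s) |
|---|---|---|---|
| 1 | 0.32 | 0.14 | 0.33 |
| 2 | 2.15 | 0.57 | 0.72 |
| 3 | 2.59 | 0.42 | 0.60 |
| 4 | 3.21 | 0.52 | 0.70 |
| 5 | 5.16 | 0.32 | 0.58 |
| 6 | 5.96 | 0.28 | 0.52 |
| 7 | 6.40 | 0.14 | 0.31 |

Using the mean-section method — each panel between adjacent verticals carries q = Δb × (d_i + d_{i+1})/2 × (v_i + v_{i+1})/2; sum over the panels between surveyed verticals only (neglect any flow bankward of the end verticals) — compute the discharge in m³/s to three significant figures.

Panel 1-2: Δb = 1.83 m, d̄ = (0.14+0.57)/2 = 0.355, v̄ = (0.33+0.72)/2 = 0.525 → q = 1.83×0.355×0.525 = 0.3411 m³/s
Panel 2-3: Δb = 0.44 m, d̄ = (0.57+0.42)/2 = 0.495, v̄ = (0.72+0.60)/2 = 0.66 → q = 0.44×0.495×0.66 = 0.1437 m³/s
Panel 3-4: Δb = 0.62 m, d̄ = (0.42+0.52)/2 = 0.47, v̄ = (0.60+0.70)/2 = 0.65 → q = 0.62×0.47×0.65 = 0.1894 m³/s
Panel 4-5: Δb = 1.95 m, d̄ = (0.52+0.32)/2 = 0.42, v̄ = (0.70+0.58)/2 = 0.64 → q = 1.95×0.42×0.64 = 0.5242 m³/s
Panel 5-6: Δb = 0.8 m, d̄ = (0.32+0.28)/2 = 0.3, v̄ = (0.58+0.52)/2 = 0.55 → q = 0.8×0.3×0.55 = 0.1320 m³/s
Panel 6-7: Δb = 0.44 m, d̄ = (0.28+0.14)/2 = 0.21, v̄ = (0.52+0.31)/2 = 0.415 → q = 0.44×0.21×0.415 = 0.03835 m³/s
Q = Σ q = 1.369 m³/s

1.37 m³/s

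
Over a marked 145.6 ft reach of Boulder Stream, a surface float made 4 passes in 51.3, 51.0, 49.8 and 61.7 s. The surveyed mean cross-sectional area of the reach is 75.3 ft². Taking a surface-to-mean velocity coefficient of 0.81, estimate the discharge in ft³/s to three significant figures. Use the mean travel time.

t̄ = (51.3 + 51.0 + 49.8 + 61.7) / 4 = 53.45 s
v_surface = L / t̄ = 145.6 / 53.45 = 2.724 ft/s
v_mean = 0.81 × 2.724 = 2.206 ft/s
Q = A × v_mean = 75.3 × 2.206 = 166.1 ft³/s

166 ft³/s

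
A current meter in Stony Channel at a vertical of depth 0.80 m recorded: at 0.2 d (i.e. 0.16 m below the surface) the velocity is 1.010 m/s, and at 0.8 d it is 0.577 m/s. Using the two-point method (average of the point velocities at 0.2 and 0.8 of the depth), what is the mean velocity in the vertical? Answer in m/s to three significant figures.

v̄ = (1.010 + 0.577) / 2 = 0.7935 m/s

0.794 m/s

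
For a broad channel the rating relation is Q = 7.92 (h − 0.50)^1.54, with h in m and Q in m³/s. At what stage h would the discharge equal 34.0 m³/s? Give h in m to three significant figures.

h − h₀ = (Q/C)^(1/b) = (34.0/7.92)^(1/1.54) = 2.576 m
h = 0.50 + 2.576 = 3.076 m

3.08 m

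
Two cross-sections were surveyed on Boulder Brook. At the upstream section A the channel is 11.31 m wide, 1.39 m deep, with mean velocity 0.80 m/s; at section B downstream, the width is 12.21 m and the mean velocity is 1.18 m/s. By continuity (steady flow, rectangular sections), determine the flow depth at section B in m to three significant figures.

0.873 m

Q = A₁V₁ = (11.31×1.39) × 0.80 = 12.58 m³/s
d₂ = Q/(b₂ V₂) = 12.58/(12.21×1.18) = 0.8729 m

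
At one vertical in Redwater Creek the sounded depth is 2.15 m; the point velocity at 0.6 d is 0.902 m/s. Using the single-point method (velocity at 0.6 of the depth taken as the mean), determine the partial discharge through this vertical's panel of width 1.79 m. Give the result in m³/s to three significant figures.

3.47 m³/s

v̄ = v₀.₆ = 0.902 m/s
q = v̄ × d × w = 0.9020 × 2.15 × 1.79 = 3.471 m³/s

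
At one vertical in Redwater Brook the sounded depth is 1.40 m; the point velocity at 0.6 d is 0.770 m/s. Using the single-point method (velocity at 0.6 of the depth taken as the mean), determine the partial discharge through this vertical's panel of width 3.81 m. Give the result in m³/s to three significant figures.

4.11 m³/s

v̄ = v₀.₆ = 0.770 m/s
q = v̄ × d × w = 0.7700 × 1.40 × 3.81 = 4.107 m³/s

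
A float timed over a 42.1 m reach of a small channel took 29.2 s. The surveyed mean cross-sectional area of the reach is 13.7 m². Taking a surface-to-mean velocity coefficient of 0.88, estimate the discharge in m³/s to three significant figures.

17.4 m³/s

v_surface = L / t̄ = 42.1 / 29.2 = 1.442 m/s
v_mean = 0.88 × 1.442 = 1.269 m/s
Q = A × v_mean = 13.7 × 1.269 = 17.38 m³/s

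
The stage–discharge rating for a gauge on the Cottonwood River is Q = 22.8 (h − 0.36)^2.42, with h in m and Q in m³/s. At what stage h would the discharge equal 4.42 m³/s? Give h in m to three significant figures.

0.868 m

h − h₀ = (Q/C)^(1/b) = (4.42/22.8)^(1/2.42) = 0.5077 m
h = 0.36 + 0.5077 = 0.8677 m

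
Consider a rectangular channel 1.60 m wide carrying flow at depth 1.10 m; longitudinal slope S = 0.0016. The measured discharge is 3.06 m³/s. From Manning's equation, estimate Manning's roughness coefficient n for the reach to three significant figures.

A = b·y = 1.60 × 1.10 = 1.760 m²
P = b + 2y = 1.60 + 2×1.10 = 3.800 m
R = A/P = 1.760/3.800 = 0.4632 m
n = (1/Q)·A·R^(2/3)·S^(1/2) = (1/3.06) × 1.760 × 0.5986 × 0.04000 = 0.01377

0.0138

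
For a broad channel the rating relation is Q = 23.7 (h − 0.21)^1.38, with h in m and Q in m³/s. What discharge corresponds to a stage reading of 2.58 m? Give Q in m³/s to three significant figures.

78.0 m³/s

Q = 23.7 × (2.58 − 0.21)^1.38 = 23.7 × 2.37^1.38 = 77.97 m³/s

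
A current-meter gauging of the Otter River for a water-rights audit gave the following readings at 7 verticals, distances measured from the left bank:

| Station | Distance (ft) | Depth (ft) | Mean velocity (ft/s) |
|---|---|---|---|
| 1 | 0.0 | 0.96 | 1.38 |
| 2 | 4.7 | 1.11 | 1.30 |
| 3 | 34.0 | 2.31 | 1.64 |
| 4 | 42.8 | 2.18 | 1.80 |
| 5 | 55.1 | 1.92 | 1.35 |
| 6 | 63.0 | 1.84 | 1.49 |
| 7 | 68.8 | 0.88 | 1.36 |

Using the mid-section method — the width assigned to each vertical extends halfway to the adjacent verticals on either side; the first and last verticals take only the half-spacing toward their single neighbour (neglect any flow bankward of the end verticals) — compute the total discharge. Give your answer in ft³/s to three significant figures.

190 ft³/s

w_1 = (4.7 − 0.0)/2 = 2.35 ft; q_1 = 1.38 × 0.96 × 2.35 = 3.113 ft³/s
w_2 = (34.0 − 0.0)/2 = 17 ft; q_2 = 1.30 × 1.11 × 17 = 24.53 ft³/s
w_3 = (42.8 − 4.7)/2 = 19.05 ft; q_3 = 1.64 × 2.31 × 19.05 = 72.17 ft³/s
w_4 = (55.1 − 34.0)/2 = 10.55 ft; q_4 = 1.80 × 2.18 × 10.55 = 41.40 ft³/s
w_5 = (63.0 − 42.8)/2 = 10.1 ft; q_5 = 1.35 × 1.92 × 10.1 = 26.18 ft³/s
w_6 = (68.8 − 55.1)/2 = 6.85 ft; q_6 = 1.49 × 1.84 × 6.85 = 18.78 ft³/s
w_7 = (68.8 − 63.0)/2 = 2.9 ft; q_7 = 1.36 × 0.88 × 2.9 = 3.471 ft³/s
Q = Σ qᵢ = 189.6 ft³/s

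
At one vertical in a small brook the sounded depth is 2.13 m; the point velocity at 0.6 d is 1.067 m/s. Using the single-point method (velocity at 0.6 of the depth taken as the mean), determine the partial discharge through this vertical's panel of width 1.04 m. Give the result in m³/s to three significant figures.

2.36 m³/s

v̄ = v₀.₆ = 1.067 m/s
q = v̄ × d × w = 1.067 × 2.13 × 1.04 = 2.364 m³/s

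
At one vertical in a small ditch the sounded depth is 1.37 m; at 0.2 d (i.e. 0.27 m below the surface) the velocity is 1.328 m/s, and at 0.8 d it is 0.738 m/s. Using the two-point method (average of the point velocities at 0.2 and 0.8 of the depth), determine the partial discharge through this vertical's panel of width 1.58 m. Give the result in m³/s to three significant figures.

2.24 m³/s

v̄ = (1.328 + 0.738) / 2 = 1.033 m/s
q = v̄ × d × w = 1.033 × 1.37 × 1.58 = 2.236 m³/s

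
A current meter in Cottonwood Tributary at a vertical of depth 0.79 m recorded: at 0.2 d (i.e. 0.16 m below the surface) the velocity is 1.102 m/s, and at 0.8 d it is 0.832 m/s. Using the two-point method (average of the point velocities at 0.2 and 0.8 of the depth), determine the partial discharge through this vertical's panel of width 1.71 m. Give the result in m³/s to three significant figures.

1.31 m³/s

v̄ = (1.102 + 0.832) / 2 = 0.9670 m/s
q = v̄ × d × w = 0.9670 × 0.79 × 1.71 = 1.306 m³/s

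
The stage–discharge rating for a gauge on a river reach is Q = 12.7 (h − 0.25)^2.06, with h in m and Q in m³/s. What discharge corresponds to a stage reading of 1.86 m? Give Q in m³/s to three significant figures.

33.9 m³/s

Q = 12.7 × (1.86 − 0.25)^2.06 = 12.7 × 1.61^2.06 = 33.87 m³/s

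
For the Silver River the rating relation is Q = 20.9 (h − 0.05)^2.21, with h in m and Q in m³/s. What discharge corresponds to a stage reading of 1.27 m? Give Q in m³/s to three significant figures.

Q = 20.9 × (1.27 − 0.05)^2.21 = 20.9 × 1.22^2.21 = 32.43 m³/s

32.4 m³/s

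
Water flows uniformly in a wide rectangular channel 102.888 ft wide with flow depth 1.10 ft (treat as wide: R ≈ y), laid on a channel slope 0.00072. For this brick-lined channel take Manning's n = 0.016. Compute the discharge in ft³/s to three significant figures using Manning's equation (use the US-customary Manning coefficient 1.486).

301 ft³/s

A = b·y = 102.888 × 1.10 = 113.2 ft²
Wide channel: R ≈ y = 1.10 ft
Q = (1.486/n)·A·R^(2/3)·S^(1/2) = (1.486/0.016) × 113.2 × 1.100^(2/3) × 0.00072^(1/2) = 300.6 ft³/s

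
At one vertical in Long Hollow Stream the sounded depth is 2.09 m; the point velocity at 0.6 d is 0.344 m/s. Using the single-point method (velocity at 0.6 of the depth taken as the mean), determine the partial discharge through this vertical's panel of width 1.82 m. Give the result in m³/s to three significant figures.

v̄ = v₀.₆ = 0.344 m/s
q = v̄ × d × w = 0.3440 × 2.09 × 1.82 = 1.309 m³/s

1.31 m³/s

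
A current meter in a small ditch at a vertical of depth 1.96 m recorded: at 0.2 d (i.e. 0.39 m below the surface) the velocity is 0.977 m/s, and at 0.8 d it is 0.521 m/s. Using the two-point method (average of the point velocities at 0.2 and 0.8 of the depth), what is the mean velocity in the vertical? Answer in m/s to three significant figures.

0.749 m/s

v̄ = (0.977 + 0.521) / 2 = 0.7490 m/s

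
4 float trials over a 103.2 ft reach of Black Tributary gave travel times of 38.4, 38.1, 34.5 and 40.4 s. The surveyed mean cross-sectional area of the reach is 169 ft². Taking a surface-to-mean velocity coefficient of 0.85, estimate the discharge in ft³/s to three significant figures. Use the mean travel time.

t̄ = (38.4 + 38.1 + 34.5 + 40.4) / 4 = 37.85 s
v_surface = L / t̄ = 103.2 / 37.85 = 2.727 ft/s
v_mean = 0.85 × 2.727 = 2.318 ft/s
Q = A × v_mean = 169 × 2.318 = 391.7 ft³/s

392 ft³/s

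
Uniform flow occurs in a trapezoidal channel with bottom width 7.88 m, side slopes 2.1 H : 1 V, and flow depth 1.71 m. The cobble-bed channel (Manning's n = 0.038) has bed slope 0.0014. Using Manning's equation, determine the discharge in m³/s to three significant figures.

A = (b + z·y)·y = (7.88 + 2.1×1.71)×1.71 = 19.62 m²
P = b + 2y√(1+z²) = 7.88 + 2×1.71×√(1+2.1²) = 15.83 m
R = A/P = 19.62/15.83 = 1.239 m
Q = (1/n)·A·R^(2/3)·S^(1/2) = (1/0.038) × 19.62 × 1.239^(2/3) × 0.0014^(1/2) = 22.28 m³/s

22.3 m³/s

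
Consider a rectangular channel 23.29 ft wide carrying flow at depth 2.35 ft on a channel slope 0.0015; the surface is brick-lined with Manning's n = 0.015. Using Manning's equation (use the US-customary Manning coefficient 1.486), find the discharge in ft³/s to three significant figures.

A = b·y = 23.29 × 2.35 = 54.73 ft²
P = b + 2y = 23.29 + 2×2.35 = 27.99 ft
R = A/P = 54.73/27.99 = 1.955 ft
Q = (1.486/n)·A·R^(2/3)·S^(1/2) = (1.486/0.015) × 54.73 × 1.955^(2/3) × 0.0015^(1/2) = 328.4 ft³/s

328 ft³/s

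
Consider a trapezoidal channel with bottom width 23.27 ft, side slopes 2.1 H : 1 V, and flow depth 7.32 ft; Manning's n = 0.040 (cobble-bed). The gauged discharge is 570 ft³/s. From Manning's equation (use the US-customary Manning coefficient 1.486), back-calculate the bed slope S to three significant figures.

0.000350

A = (b + z·y)·y = (23.27 + 2.1×7.32)×7.32 = 282.9 ft²
P = b + 2y√(1+z²) = 23.27 + 2×7.32×√(1+2.1²) = 57.32 ft
R = A/P = 282.9/57.32 = 4.935 ft
S = (Q·n / (1.486·A·R^(2/3)))² = (570×0.040 / (1.486×282.9×2.898))² = 0.0003502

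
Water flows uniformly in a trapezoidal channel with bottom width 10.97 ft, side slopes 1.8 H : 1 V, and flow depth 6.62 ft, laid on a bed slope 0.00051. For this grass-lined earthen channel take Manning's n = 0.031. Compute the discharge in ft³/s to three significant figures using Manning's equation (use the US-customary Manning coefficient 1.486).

A = (b + z·y)·y = (10.97 + 1.8×6.62)×6.62 = 151.5 ft²
P = b + 2y√(1+z²) = 10.97 + 2×6.62×√(1+1.8²) = 38.23 ft
R = A/P = 151.5/38.23 = 3.963 ft
Q = (1.486/n)·A·R^(2/3)·S^(1/2) = (1.486/0.031) × 151.5 × 3.963^(2/3) × 0.00051^(1/2) = 410.7 ft³/s

411 ft³/s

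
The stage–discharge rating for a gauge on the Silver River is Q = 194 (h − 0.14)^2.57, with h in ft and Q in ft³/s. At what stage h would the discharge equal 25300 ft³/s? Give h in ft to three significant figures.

h − h₀ = (Q/C)^(1/b) = (25300/194)^(1/2.57) = 6.654 ft
h = 0.14 + 6.654 = 6.794 ft

6.79 ft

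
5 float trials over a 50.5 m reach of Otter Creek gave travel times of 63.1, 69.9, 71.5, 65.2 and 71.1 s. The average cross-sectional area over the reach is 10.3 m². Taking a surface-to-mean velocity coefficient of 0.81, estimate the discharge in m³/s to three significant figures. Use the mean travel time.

6.18 m³/s

t̄ = (63.1 + 69.9 + 71.5 + 65.2 + 71.1) / 5 = 68.16 s
v_surface = L / t̄ = 50.5 / 68.16 = 0.7409 m/s
v_mean = 0.81 × 0.7409 = 0.6001 m/s
Q = A × v_mean = 10.3 × 0.6001 = 6.181 m³/s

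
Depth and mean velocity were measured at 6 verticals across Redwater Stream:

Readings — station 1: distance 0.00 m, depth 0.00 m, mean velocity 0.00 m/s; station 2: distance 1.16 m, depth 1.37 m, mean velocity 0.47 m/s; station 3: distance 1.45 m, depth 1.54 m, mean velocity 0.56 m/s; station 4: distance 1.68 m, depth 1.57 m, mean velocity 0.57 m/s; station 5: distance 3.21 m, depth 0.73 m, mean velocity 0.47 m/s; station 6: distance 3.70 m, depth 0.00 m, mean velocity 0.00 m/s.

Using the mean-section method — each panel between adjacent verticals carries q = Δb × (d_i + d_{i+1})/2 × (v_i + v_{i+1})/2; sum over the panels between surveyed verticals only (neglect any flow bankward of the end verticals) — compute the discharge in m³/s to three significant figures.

Panel 1-2: Δb = 1.16 m, d̄ = (0.00+1.37)/2 = 0.685, v̄ = (0.00+0.47)/2 = 0.235 → q = 1.16×0.685×0.235 = 0.1867 m³/s
Panel 2-3: Δb = 0.29 m, d̄ = (1.37+1.54)/2 = 1.455, v̄ = (0.47+0.56)/2 = 0.515 → q = 0.29×1.455×0.515 = 0.2173 m³/s
Panel 3-4: Δb = 0.23 m, d̄ = (1.54+1.57)/2 = 1.555, v̄ = (0.56+0.57)/2 = 0.565 → q = 0.23×1.555×0.565 = 0.2021 m³/s
Panel 4-5: Δb = 1.53 m, d̄ = (1.57+0.73)/2 = 1.15, v̄ = (0.57+0.47)/2 = 0.52 → q = 1.53×1.15×0.52 = 0.9149 m³/s
Panel 5-6: Δb = 0.49 m, d̄ = (0.73+0.00)/2 = 0.365, v̄ = (0.47+0.00)/2 = 0.235 → q = 0.49×0.365×0.235 = 0.04203 m³/s
Q = Σ q = 1.563 m³/s

1.56 m³/s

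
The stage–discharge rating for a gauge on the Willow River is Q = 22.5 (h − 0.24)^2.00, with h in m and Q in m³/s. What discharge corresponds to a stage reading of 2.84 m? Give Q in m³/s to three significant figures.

152 m³/s

Q = 22.5 × (2.84 − 0.24)^2.00 = 22.5 × 2.6^2.00 = 152.1 m³/s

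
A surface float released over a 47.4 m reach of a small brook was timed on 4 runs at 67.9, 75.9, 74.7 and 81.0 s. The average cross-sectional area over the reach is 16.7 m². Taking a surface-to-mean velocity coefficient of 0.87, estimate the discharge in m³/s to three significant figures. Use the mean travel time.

t̄ = (67.9 + 75.9 + 74.7 + 81.0) / 4 = 74.875 s
v_surface = L / t̄ = 47.4 / 74.875 = 0.6331 m/s
v_mean = 0.87 × 0.6331 = 0.5508 m/s
Q = A × v_mean = 16.7 × 0.5508 = 9.198 m³/s

9.20 m³/s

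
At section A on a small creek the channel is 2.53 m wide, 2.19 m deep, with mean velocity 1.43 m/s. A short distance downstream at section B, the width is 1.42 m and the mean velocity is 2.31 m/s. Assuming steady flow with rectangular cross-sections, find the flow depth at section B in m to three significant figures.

Q = A₁V₁ = (2.53×2.19) × 1.43 = 7.923 m³/s
d₂ = Q/(b₂ V₂) = 7.923/(1.42×2.31) = 2.415 m

2.42 m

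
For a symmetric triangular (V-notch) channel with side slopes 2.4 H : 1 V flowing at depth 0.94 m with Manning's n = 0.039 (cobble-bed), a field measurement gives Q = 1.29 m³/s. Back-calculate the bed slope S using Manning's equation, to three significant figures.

0.00171

A = z·y² = 2.4×0.94² = 2.121 m²
P = 2y√(1+z²) = 2×0.94×√(1+2.4²) = 4.888 m
R = A/P = 2.121/4.888 = 0.4338 m
S = (Q·n / (1·A·R^(2/3)))² = (1.29×0.039 / (1×2.121×0.5731))² = 0.001714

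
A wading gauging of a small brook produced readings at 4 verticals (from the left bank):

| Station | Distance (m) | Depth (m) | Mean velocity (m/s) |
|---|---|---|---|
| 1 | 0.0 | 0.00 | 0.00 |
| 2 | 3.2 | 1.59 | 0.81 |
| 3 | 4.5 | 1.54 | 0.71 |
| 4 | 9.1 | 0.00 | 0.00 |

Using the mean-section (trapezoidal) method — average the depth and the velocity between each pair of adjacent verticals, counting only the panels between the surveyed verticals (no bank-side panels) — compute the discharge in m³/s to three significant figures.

Panel 1-2: Δb = 3.2 m, d̄ = (0.00+1.59)/2 = 0.795, v̄ = (0.00+0.81)/2 = 0.405 → q = 3.2×0.795×0.405 = 1.030 m³/s
Panel 2-3: Δb = 1.3 m, d̄ = (1.59+1.54)/2 = 1.565, v̄ = (0.81+0.71)/2 = 0.76 → q = 1.3×1.565×0.76 = 1.546 m³/s
Panel 3-4: Δb = 4.6 m, d̄ = (1.54+0.00)/2 = 0.77, v̄ = (0.71+0.00)/2 = 0.355 → q = 4.6×0.77×0.355 = 1.257 m³/s
Q = Σ q = 3.834 m³/s

3.83 m³/s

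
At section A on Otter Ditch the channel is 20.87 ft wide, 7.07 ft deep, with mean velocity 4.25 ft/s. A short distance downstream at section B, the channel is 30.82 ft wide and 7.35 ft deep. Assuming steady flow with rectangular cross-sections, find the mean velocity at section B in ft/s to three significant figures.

2.77 ft/s

Q = A₁V₁ = (20.87×7.07) × 4.25 = 627.1 ft³/s
A₂ = 30.82 × 7.35 = 226.5 ft²
V₂ = Q/A₂ = 627.1/226.5 = 2.768 ft/s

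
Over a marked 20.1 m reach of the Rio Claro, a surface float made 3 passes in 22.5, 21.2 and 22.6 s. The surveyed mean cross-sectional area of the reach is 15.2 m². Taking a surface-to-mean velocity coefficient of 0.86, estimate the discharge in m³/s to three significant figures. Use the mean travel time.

11.9 m³/s

t̄ = (22.5 + 21.2 + 22.6) / 3 = 22.1 s
v_surface = L / t̄ = 20.1 / 22.1 = 0.9095 m/s
v_mean = 0.86 × 0.9095 = 0.7822 m/s
Q = A × v_mean = 15.2 × 0.7822 = 11.89 m³/s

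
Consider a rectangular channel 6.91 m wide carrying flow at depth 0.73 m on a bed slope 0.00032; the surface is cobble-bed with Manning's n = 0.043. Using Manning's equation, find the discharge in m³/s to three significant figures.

A = b·y = 6.91 × 0.73 = 5.044 m²
P = b + 2y = 6.91 + 2×0.73 = 8.370 m
R = A/P = 5.044/8.370 = 0.6027 m
Q = (1/n)·A·R^(2/3)·S^(1/2) = (1/0.043) × 5.044 × 0.6027^(2/3) × 0.00032^(1/2) = 1.497 m³/s

1.50 m³/s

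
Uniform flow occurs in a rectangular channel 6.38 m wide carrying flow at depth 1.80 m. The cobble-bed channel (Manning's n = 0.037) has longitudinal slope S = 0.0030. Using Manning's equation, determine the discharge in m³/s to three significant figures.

A = b·y = 6.38 × 1.80 = 11.48 m²
P = b + 2y = 6.38 + 2×1.80 = 9.980 m
R = A/P = 11.48/9.980 = 1.151 m
Q = (1/n)·A·R^(2/3)·S^(1/2) = (1/0.037) × 11.48 × 1.151^(2/3) × 0.0030^(1/2) = 18.67 m³/s

18.7 m³/s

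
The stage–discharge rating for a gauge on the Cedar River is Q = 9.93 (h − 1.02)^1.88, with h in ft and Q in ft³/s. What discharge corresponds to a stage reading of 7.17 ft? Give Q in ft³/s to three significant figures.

Q = 9.93 × (7.17 − 1.02)^1.88 = 9.93 × 6.15^1.88 = 302.0 ft³/s

302 ft³/s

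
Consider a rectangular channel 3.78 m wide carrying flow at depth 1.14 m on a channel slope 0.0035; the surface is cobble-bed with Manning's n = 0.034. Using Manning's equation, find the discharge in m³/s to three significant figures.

5.97 m³/s

A = b·y = 3.78 × 1.14 = 4.309 m²
P = b + 2y = 3.78 + 2×1.14 = 6.060 m
R = A/P = 4.309/6.060 = 0.7111 m
Q = (1/n)·A·R^(2/3)·S^(1/2) = (1/0.034) × 4.309 × 0.7111^(2/3) × 0.0035^(1/2) = 5.974 m³/s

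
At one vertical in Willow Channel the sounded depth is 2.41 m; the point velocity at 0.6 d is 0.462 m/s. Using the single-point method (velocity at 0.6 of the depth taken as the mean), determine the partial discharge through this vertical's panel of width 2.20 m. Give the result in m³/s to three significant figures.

v̄ = v₀.₆ = 0.462 m/s
q = v̄ × d × w = 0.4620 × 2.41 × 2.20 = 2.450 m³/s

2.45 m³/s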